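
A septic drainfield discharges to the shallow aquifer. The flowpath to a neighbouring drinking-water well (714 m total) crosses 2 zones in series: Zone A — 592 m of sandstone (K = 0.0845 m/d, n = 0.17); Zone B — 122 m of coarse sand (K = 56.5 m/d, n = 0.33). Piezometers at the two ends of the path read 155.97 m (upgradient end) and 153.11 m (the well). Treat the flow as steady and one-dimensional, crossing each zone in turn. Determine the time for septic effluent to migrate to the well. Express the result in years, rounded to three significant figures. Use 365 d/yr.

Total head drop ΔH = 155.97 − 153.11 = 2.86 m
Steady 1-D flow in series ⇒ the Darcy flux q is identical in every zone and the zone head losses add (resistances L/K in series).
Σ(L/K) = 592/0.0845 + 122/56.5 = 7006 + 2.159 = 7008 d
q = ΔH / Σ(L/K) = 2.86 / 7008 = 4.081e-4 m/d (same in every zone)
Zone A: v = q/n = 4.081e-4/0.17 = 0.002401 m/d → t_A = 592/0.002401 = 246600 d
Zone B: v = q/n = 4.081e-4/0.33 = 0.001237 m/d → t_B = 122/0.001237 = 98650 d
Total t = 246600 + 98650 = 345300 d
   = 345300 / 365 = 946 yr

946 years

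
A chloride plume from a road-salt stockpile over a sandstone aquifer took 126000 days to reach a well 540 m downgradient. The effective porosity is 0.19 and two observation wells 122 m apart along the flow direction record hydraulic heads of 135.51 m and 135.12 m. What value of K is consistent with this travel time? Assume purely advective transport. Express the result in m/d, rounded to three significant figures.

Hydraulic gradient i = (135.51 − 135.12) / 122 = 0.39 / 122 = 0.003197
v = L / t = 540 / 126000 = 0.004286 m/d
K = v · n / i = 0.004286 × 0.19 / 0.003197 = 0.255 m/d

0.255 m/d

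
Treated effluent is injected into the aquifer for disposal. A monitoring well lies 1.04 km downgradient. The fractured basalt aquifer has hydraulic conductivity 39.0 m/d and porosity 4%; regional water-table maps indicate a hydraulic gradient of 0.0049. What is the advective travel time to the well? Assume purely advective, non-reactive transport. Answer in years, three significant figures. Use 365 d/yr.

0.596 years

q = Ki = 39.0 × 0.0049 = 0.1911 m/d
Seepage velocity v = q / n = 0.1911 / 0.04 = 4.778 m/d
L = 1.04 km = 1040 m
t = L / v = 1040 / 4.778 = 217.7 d
   = 217.7 / 365 = 0.596 yr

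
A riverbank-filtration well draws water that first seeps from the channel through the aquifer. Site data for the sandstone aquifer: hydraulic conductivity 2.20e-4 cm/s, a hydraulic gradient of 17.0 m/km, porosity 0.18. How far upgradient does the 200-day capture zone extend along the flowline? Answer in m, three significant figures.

K = 2.20e-4 cm/s × 864 = 0.1901 m/d
q = Ki = 0.1901 × 0.017 = 0.003231 m/d
Average linear velocity = 0.003231 / 0.18 = 0.01795 m/d
L = v × T = 0.01795 × 200 = 3.590 m

3.59 m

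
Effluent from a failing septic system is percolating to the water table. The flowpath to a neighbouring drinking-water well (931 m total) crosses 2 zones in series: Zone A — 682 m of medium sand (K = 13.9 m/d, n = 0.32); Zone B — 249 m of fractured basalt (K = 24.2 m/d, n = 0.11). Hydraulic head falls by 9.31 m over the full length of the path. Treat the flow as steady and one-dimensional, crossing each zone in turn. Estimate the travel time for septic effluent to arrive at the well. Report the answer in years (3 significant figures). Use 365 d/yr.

Continuity: the same q passes through each zone, so ΔH = q·Σ(L_j/K_j) — the zones act as resistances in series.
Σ(L/K) = 682/13.9 + 249/24.2 = 49.06 + 10.29 = 59.35 d
q = ΔH / Σ(L/K) = 9.31 / 59.35 = 0.1569 m/d (same in every zone)
Zone A: v = q/n = 0.1569/0.32 = 0.4902 m/d → t_A = 682/0.4902 = 1391 d
Zone B: v = q/n = 0.1569/0.11 = 1.426 m/d → t_B = 249/1.426 = 174.6 d
Total t = 1391 + 174.6 = 1566 d
   = 1566 / 365 = 4.29 yr

4.29 years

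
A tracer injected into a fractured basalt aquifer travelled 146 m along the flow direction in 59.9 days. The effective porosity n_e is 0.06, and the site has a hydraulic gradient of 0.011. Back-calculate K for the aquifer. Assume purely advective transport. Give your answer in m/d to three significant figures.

v = L / t = 146 / 59.9 = 2.437 m/d
K = v · n / i = 2.437 × 0.06 / 0.011 = 13.3 m/d

13.3 m/d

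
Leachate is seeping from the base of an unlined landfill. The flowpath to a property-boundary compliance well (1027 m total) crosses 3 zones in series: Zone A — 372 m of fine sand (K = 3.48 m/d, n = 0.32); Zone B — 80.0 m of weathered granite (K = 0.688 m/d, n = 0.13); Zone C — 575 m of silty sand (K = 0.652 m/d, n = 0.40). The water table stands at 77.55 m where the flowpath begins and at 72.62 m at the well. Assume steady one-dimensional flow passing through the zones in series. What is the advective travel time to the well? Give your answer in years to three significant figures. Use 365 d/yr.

Total head drop ΔH = 77.55 − 72.62 = 4.93 m
Steady 1-D flow in series ⇒ the Darcy flux q is identical in every zone and the zone head losses add (resistances L/K in series).
Σ(L/K) = 372/3.48 + 80.0/0.688 + 575/0.652 = 106.9 + 116.3 + 881.9 = 1105 d
q = ΔH / Σ(L/K) = 4.93 / 1105 = 0.004461 m/d (same in every zone)
Zone A: v = q/n = 0.004461/0.32 = 0.01394 m/d → t_A = 372/0.01394 = 26680 d
Zone B: v = q/n = 0.004461/0.13 = 0.03432 m/d → t_B = 80.0/0.03432 = 2331 d
Zone C: v = q/n = 0.004461/0.40 = 0.01115 m/d → t_C = 575/0.01115 = 51560 d
Total t = 26680 + 2331 + 51560 = 80570 d
   = 80570 / 365 = 221 yr

221 years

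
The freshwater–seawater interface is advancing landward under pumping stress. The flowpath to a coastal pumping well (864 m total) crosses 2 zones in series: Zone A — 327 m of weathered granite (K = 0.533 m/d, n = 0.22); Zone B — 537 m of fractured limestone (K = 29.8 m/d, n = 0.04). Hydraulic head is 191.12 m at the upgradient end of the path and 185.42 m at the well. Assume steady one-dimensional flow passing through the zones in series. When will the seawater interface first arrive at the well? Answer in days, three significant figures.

Total head drop ΔH = 191.12 − 185.42 = 5.70 m
Continuity: the same q passes through each zone, so ΔH = q·Σ(L_j/K_j) — the zones act as resistances in series.
Σ(L/K) = 327/0.533 + 537/29.8 = 613.5 + 18.02 = 631.5 d
q = ΔH / Σ(L/K) = 5.70 / 631.5 = 0.009026 m/d (same in every zone)
Zone A: v = q/n = 0.009026/0.22 = 0.04103 m/d → t_A = 327/0.04103 = 7971 d
Zone B: v = q/n = 0.009026/0.04 = 0.2256 m/d → t_B = 537/0.2256 = 2380 d
Total t = 7971 + 2380 = 10350 d

10400 days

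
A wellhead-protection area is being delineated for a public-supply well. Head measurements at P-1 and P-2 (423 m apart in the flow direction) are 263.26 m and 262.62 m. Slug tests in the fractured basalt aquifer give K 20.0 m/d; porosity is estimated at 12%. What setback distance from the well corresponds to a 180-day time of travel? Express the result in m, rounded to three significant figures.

45.4 m

Hydraulic gradient i = (263.26 − 262.62) / 423 = 0.64 / 423 = 0.001513
Specific discharge q = 20.0 × 0.001513 = 0.03026 m/d
v_s = q/n_e = 0.03026/0.12 = 0.2522 m/d
L = v × T = 0.2522 × 180 = 45.39 m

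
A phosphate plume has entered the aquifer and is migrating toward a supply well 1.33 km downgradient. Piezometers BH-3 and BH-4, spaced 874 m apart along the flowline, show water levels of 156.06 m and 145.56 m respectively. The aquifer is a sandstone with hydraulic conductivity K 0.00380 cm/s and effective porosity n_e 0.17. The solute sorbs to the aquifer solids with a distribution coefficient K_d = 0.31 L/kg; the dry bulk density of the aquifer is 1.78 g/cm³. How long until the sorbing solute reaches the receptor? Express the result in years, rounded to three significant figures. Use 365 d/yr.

66.7 years

Hydraulic gradient i = (156.06 − 145.56) / 874 = 10.50 / 874 = 0.01201
K = 0.00380 cm/s × 864 = 3.283 m/d
Specific discharge q = 3.283 × 0.01201 = 0.03944 m/d
Seepage velocity v = q / n = 0.03944 / 0.17 = 0.2320 m/d
Retardation R = 1 + ρ_b·K_d/n = 1 + 1.78×0.31/0.17 = 4.246
Contaminant velocity v_c = v/R = 0.2320/4.246 = 0.05465 m/d
L = 1.33 km = 1330 m
t = L/v_c = 1330/0.05465 = 24340 d
   = 24340/365 = 66.7 yr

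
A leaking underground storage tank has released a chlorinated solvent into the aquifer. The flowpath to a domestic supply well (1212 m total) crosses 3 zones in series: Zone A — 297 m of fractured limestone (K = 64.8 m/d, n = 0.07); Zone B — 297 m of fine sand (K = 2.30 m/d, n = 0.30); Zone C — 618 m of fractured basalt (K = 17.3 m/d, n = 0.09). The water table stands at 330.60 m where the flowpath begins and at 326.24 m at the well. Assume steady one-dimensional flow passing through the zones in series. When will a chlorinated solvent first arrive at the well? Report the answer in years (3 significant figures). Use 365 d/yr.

Total head drop ΔH = 330.60 − 326.24 = 4.36 m
Continuity: the same q passes through each zone, so ΔH = q·Σ(L_j/K_j) — the zones act as resistances in series.
Σ(L/K) = 297/64.8 + 297/2.30 + 618/17.3 = 4.583 + 129.1 + 35.72 = 169.4 d
q = ΔH / Σ(L/K) = 4.36 / 169.4 = 0.02573 m/d (same in every zone)
Zone A: v = q/n = 0.02573/0.07 = 0.3676 m/d → t_A = 297/0.3676 = 807.9 d
Zone B: v = q/n = 0.02573/0.30 = 0.08577 m/d → t_B = 297/0.08577 = 3463 d
Zone C: v = q/n = 0.02573/0.09 = 0.2859 m/d → t_C = 618/0.2859 = 2161 d
Total t = 807.9 + 3463 + 2161 = 6432 d
   = 6432 / 365 = 17.6 yr

17.6 years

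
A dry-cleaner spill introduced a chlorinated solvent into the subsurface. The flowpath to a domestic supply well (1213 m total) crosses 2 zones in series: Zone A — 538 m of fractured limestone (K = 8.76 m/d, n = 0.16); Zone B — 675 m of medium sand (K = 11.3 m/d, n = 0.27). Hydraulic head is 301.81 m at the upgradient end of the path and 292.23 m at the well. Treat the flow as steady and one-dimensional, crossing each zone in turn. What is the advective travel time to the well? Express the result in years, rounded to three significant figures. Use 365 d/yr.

9.30 years

Total head drop ΔH = 301.81 − 292.23 = 9.58 m
Steady 1-D flow in series ⇒ the Darcy flux q is identical in every zone and the zone head losses add (resistances L/K in series).
Σ(L/K) = 538/8.76 + 675/11.3 = 61.42 + 59.73 = 121.2 d
q = ΔH / Σ(L/K) = 9.58 / 121.2 = 0.07908 m/d (same in every zone)
Zone A: v = q/n = 0.07908/0.16 = 0.4942 m/d → t_A = 538/0.4942 = 1089 d
Zone B: v = q/n = 0.07908/0.27 = 0.2929 m/d → t_B = 675/0.2929 = 2305 d
Total t = 1089 + 2305 = 3393 d
   = 3393 / 365 = 9.30 yr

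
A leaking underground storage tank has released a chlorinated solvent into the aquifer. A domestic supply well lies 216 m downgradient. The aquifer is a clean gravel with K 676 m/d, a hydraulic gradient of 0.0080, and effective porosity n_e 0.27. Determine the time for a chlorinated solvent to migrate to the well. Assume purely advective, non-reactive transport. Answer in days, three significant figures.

Specific discharge q = 676 × 0.0080 = 5.408 m/d
v = Ki/n = 676·0.0080/0.27 = 20.03 m/d
t = L / v = 216 / 20.03 = 10.78 d

10.8 days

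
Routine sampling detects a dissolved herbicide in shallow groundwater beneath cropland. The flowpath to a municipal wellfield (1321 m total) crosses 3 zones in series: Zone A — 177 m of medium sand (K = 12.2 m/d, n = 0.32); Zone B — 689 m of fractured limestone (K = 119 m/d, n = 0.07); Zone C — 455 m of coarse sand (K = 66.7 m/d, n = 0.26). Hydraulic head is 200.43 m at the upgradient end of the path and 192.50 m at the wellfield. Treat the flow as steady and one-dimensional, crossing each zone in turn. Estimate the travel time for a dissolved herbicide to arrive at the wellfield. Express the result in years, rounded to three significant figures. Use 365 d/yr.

Total head drop ΔH = 200.43 − 192.50 = 7.93 m
Steady 1-D flow in series ⇒ the Darcy flux q is identical in every zone and the zone head losses add (resistances L/K in series).
Σ(L/K) = 177/12.2 + 689/119 + 455/66.7 = 14.51 + 5.790 + 6.822 = 27.12 d
q = ΔH / Σ(L/K) = 7.93 / 27.12 = 0.2924 m/d (same in every zone)
Zone A: v = q/n = 0.2924/0.32 = 0.9138 m/d → t_A = 177/0.9138 = 193.7 d
Zone B: v = q/n = 0.2924/0.07 = 4.177 m/d → t_B = 689/4.177 = 164.9 d
Zone C: v = q/n = 0.2924/0.26 = 1.125 m/d → t_C = 455/1.125 = 404.6 d
Total t = 193.7 + 164.9 + 404.6 = 763.2 d
   = 763.2 / 365 = 2.09 yr

2.09 years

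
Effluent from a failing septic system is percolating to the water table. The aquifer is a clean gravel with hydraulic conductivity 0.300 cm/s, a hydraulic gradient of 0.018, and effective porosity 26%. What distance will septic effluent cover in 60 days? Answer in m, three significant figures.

1080 m

K = 0.300 cm/s × 864 = 259.2 m/d
q = Ki = 259.2 × 0.018 = 4.666 m/d
v_s = q/n_e = 4.666/0.26 = 17.94 m/d
L = v × T = 17.94 × 60 = 1077 m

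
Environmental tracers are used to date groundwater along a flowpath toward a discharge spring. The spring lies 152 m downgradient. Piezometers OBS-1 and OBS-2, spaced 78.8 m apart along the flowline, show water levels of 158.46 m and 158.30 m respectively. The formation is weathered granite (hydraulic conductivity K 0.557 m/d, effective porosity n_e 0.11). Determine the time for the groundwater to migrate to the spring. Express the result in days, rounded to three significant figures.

Hydraulic gradient i = (158.46 − 158.30) / 78.8 = 0.16 / 78.8 = 0.002030
Darcy flux q = K·i = 0.557 × 0.002030 = 0.001131 m/d
Average linear velocity = 0.001131 / 0.11 = 0.01028 m/d
t = L / v = 152 / 0.01028 = 14780 d

14800 days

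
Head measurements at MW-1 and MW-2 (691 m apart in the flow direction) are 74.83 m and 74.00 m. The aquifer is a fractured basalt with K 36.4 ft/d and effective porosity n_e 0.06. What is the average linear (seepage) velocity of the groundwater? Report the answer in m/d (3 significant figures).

0.222 m/d

Hydraulic gradient i = (74.83 − 74.00) / 691 = 0.83 / 691 = 0.001201
K = 36.4 ft/d × 0.3048 = 11.09 m/d
Darcy flux q = K·i = 11.09 × 0.001201 = 0.01333 m/d
v = Ki/n = 11.09·0.001201/0.06 = 0.2221 m/d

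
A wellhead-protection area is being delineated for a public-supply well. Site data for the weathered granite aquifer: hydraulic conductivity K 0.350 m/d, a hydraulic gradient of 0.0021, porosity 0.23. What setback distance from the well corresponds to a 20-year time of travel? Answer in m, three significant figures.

Specific discharge q = 0.350 × 0.0021 = 7.350e-4 m/d
v = Ki/n = 0.350·0.0021/0.23 = 0.003196 m/d
T = 20 yr × 365 = 7300 d
L = v × T = 0.003196 × 7300 = 23.33 m

23.3 m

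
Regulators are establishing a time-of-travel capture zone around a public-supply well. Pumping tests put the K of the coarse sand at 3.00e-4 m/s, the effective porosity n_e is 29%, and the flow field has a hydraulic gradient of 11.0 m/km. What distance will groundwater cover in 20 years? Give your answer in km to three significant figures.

7.18 km

K = 3.00e-4 m/s × 86400 s/d = 25.92 m/d
Specific discharge q = 25.92 × 0.011 = 0.2851 m/d
Average linear velocity = 0.2851 / 0.29 = 0.9832 m/d
T = 20 yr × 365 = 7300 d
L = v × T = 0.9832 × 7300 = 7177 m
   = 7.18 km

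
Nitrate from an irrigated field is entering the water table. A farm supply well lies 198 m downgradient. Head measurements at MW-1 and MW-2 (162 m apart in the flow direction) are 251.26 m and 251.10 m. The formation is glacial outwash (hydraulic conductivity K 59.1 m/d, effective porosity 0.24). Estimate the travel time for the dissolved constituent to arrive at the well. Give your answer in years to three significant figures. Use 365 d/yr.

2.23 years

Hydraulic gradient i = (251.26 − 251.10) / 162 = 0.16 / 162 = 9.877e-4
Specific discharge q = 59.1 × 9.877e-4 = 0.05837 m/d
v = Ki/n = 59.1·9.877e-4/0.24 = 0.2432 m/d
t = L / v = 198 / 0.2432 = 814.1 d
   = 814.1 / 365 = 2.23 yr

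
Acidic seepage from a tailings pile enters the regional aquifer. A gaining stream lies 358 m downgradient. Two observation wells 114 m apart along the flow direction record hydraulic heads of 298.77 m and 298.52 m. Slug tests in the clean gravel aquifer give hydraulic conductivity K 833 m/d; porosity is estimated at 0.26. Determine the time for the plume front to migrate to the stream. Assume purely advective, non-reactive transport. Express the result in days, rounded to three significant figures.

Hydraulic gradient i = (298.77 − 298.52) / 114 = 0.25 / 114 = 0.002193
Specific discharge q = 833 × 0.002193 = 1.827 m/d
Average linear velocity = 1.827 / 0.26 = 7.026 m/d
t = L / v = 358 / 7.026 = 50.95 d

51.0 days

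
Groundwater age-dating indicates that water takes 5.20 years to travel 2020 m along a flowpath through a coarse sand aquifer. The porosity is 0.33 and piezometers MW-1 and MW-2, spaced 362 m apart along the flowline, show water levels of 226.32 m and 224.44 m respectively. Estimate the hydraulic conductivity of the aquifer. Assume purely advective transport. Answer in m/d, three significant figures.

Hydraulic gradient i = (226.32 − 224.44) / 362 = 1.88 / 362 = 0.005193
t = 5.20 years = 1898 d
v = L / t = 2020 / 1898 = 1.064 m/d
K = v · n / i = 1.064 × 0.33 / 0.005193 = 67.6 m/d

67.6 m/d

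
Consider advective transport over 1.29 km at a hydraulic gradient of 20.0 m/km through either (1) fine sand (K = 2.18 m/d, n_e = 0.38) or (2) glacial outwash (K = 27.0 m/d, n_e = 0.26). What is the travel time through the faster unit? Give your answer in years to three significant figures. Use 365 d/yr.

Unit 1 (fine sand): v = 2.18×0.020/0.38 = 0.1147 m/d, t = 1290/0.1147 = 11240 d
Unit 2 (glacial outwash): v = 27.0×0.020/0.26 = 2.077 m/d, t = 1290/2.077 = 621.1 d
Faster: 621.1 d / 365 = 1.70 yr

1.70 years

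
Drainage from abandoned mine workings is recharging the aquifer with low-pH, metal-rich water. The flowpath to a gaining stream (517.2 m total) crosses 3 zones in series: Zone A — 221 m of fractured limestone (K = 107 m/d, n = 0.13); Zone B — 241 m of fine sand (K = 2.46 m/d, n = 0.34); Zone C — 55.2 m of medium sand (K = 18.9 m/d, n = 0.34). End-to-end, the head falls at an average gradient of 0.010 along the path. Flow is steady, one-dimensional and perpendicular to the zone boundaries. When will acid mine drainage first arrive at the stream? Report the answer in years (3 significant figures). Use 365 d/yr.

7.06 years

Continuity: the same q passes through each zone, so ΔH = q·Σ(L_j/K_j) — the zones act as resistances in series.
Σ(L/K) = 221/107 + 241/2.46 + 55.2/18.9 = 2.065 + 97.97 + 2.921 = 103.0 d
K_eq = L_total / Σ(L/K) = 517.2 / 103.0 = 5.024 m/d
q = K_eq · i = 5.024 × 0.010 = 0.05024 m/d (same in every zone)
Zone A: v = q/n = 0.05024/0.13 = 0.3864 m/d → t_A = 221/0.3864 = 571.9 d
Zone B: v = q/n = 0.05024/0.34 = 0.1478 m/d → t_B = 241/0.1478 = 1631 d
Zone C: v = q/n = 0.05024/0.34 = 0.1478 m/d → t_C = 55.2/0.1478 = 373.6 d
Total t = 571.9 + 1631 + 373.6 = 2577 d
   = 2577 / 365 = 7.06 yr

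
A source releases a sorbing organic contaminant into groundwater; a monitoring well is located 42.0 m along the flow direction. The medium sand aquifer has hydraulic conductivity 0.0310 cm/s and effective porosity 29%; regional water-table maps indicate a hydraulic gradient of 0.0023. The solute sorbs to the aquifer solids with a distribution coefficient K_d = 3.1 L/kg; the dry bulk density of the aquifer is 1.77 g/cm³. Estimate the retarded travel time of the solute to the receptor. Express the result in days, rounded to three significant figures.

3940 days

K = 0.0310 cm/s × 864 = 26.78 m/d
Darcy flux q = K·i = 26.78 × 0.0023 = 0.06160 m/d
Seepage velocity v = q / n = 0.06160 / 0.29 = 0.2124 m/d
Retardation R = 1 + ρ_b·K_d/n = 1 + 1.77×3.1/0.29 = 19.92
Contaminant velocity v_c = v/R = 0.2124/19.92 = 0.01066 m/d
t = L/v_c = 42.0/0.01066 = 3939 d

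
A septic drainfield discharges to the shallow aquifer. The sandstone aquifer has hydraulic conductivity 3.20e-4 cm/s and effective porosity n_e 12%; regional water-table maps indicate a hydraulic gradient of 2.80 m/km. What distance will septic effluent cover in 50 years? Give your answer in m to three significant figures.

118 m

K = 3.20e-4 cm/s × 864 = 0.2765 m/d
Specific discharge q = 0.2765 × 0.0028 = 7.741e-4 m/d
v = Ki/n = 0.2765·0.0028/0.12 = 0.006451 m/d
T = 50 yr × 365 = 18250 d
L = v × T = 0.006451 × 18250 = 117.7 m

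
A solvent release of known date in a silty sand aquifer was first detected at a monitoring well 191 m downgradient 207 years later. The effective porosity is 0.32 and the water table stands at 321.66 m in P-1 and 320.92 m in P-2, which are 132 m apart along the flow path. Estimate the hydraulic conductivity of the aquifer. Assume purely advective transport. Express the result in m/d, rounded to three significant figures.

Hydraulic gradient i = (321.66 − 320.92) / 132 = 0.74 / 132 = 0.005606
t = 207 years = 75560 d
v = L / t = 191 / 75560 = 0.002528 m/d
K = v · n / i = 0.002528 × 0.32 / 0.005606 = 0.144 m/d

0.144 m/d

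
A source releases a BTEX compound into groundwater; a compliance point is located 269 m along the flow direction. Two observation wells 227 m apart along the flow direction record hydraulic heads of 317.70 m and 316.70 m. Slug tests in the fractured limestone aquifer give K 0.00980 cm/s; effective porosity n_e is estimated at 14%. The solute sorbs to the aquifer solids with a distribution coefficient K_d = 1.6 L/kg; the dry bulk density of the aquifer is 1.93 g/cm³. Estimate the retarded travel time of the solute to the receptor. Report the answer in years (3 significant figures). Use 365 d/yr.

Hydraulic gradient i = (317.70 − 316.70) / 227 = 1.00 / 227 = 0.004405
K = 0.00980 cm/s × 864 = 8.467 m/d
Specific discharge q = 8.467 × 0.004405 = 0.03730 m/d
Seepage velocity v = q / n = 0.03730 / 0.14 = 0.2664 m/d
Retardation R = 1 + ρ_b·K_d/n = 1 + 1.93×1.6/0.14 = 23.06
Contaminant velocity v_c = v/R = 0.2664/23.06 = 0.01156 m/d
t = L/v_c = 269/0.01156 = 23280 d
   = 23280/365 = 63.8 yr

63.8 years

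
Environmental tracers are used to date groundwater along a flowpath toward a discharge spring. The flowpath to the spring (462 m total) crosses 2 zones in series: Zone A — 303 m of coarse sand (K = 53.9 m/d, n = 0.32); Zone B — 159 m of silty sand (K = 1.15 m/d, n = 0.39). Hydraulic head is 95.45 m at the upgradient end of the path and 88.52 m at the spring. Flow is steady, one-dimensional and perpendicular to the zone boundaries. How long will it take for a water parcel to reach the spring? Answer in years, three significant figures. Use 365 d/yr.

Total head drop ΔH = 95.45 − 88.52 = 6.93 m
Steady 1-D flow in series ⇒ the Darcy flux q is identical in every zone and the zone head losses add (resistances L/K in series).
Σ(L/K) = 303/53.9 + 159/1.15 = 5.622 + 138.3 = 143.9 d
q = ΔH / Σ(L/K) = 6.93 / 143.9 = 0.04816 m/d (same in every zone)
Zone A: v = q/n = 0.04816/0.32 = 0.1505 m/d → t_A = 303/0.1505 = 2013 d
Zone B: v = q/n = 0.04816/0.39 = 0.1235 m/d → t_B = 159/0.1235 = 1287 d
Total t = 2013 + 1287 = 3301 d
   = 3301 / 365 = 9.04 yr

9.04 years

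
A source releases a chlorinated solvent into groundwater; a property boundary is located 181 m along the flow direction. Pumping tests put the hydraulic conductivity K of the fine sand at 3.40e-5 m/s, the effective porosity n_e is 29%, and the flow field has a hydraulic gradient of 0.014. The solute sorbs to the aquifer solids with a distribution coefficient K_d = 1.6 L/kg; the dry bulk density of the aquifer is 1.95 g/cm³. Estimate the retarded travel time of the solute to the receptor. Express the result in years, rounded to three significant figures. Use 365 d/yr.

41.1 years

K = 3.40e-5 m/s × 86400 s/d = 2.938 m/d
Darcy flux q = K·i = 2.938 × 0.014 = 0.04113 m/d
v = Ki/n = 2.938·0.014/0.29 = 0.1418 m/d
Retardation R = 1 + ρ_b·K_d/n = 1 + 1.95×1.6/0.29 = 11.76
Contaminant velocity v_c = v/R = 0.1418/11.76 = 0.01206 m/d
t = L/v_c = 181/0.01206 = 15010 d
   = 15010/365 = 41.1 yr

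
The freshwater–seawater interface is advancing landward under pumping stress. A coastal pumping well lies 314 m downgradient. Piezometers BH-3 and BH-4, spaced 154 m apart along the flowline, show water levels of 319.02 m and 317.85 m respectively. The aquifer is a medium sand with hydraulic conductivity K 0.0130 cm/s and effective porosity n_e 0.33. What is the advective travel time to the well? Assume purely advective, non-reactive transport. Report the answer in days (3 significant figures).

1210 days

Hydraulic gradient i = (319.02 − 317.85) / 154 = 1.17 / 154 = 0.007597
K = 0.0130 cm/s × 864 = 11.23 m/d
q = Ki = 11.23 × 0.007597 = 0.08533 m/d
Seepage velocity v = q / n = 0.08533 / 0.33 = 0.2586 m/d
t = L / v = 314 / 0.2586 = 1214 d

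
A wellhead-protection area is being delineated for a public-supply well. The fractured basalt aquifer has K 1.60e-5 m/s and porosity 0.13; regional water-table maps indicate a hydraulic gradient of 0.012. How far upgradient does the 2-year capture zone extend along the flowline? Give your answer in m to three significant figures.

K = 1.60e-5 m/s × 86400 s/d = 1.382 m/d
Specific discharge q = 1.382 × 0.012 = 0.01659 m/d
v_s = q/n_e = 0.01659/0.13 = 0.1276 m/d
T = 2 yr × 365 = 730 d
L = v × T = 0.1276 × 730 = 93.15 m

93.2 m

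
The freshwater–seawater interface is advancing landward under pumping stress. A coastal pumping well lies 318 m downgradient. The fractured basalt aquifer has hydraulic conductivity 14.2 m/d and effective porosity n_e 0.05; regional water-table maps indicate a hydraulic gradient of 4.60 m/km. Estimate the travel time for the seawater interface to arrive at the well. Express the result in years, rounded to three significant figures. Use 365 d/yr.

0.667 years

q = Ki = 14.2 × 0.0046 = 0.06532 m/d
v_s = q/n_e = 0.06532/0.05 = 1.306 m/d
t = L / v = 318 / 1.306 = 243.4 d
   = 243.4 / 365 = 0.667 yr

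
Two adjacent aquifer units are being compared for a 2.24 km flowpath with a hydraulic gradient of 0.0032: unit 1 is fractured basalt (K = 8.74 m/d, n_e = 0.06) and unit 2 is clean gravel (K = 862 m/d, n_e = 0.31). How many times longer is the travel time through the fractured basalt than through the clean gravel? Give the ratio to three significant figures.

Unit 1 (fractured basalt): v = 8.74×0.0032/0.06 = 0.4661 m/d, t = 2240/0.4661 = 4805 d
Unit 2 (clean gravel): v = 862×0.0032/0.31 = 8.898 m/d, t = 2240/8.898 = 251.7 d
t(fractured basalt) / t(clean gravel) = 4805/251.7 = 19.1

19.1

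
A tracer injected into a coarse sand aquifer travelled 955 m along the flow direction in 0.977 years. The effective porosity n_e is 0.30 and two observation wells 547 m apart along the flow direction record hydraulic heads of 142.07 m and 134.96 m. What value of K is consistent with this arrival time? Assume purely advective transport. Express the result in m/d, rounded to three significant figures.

61.8 m/d

Hydraulic gradient i = (142.07 − 134.96) / 547 = 7.11 / 547 = 0.01300
t = 0.977 years = 356.6 d
v = L / t = 955 / 356.6 = 2.678 m/d
K = v · n / i = 2.678 × 0.30 / 0.01300 = 61.8 m/d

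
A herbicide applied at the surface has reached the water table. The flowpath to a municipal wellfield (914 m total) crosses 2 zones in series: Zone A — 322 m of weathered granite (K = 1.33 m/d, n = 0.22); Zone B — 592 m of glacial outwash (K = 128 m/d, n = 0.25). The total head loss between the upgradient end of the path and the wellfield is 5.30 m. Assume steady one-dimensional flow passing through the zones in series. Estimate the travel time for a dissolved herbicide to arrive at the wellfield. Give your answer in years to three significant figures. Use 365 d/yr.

27.9 years

Continuity: the same q passes through each zone, so ΔH = q·Σ(L_j/K_j) — the zones act as resistances in series.
Σ(L/K) = 322/1.33 + 592/128 = 242.1 + 4.625 = 246.7 d
q = ΔH / Σ(L/K) = 5.30 / 246.7 = 0.02148 m/d (same in every zone)
Zone A: v = q/n = 0.02148/0.22 = 0.09764 m/d → t_A = 322/0.09764 = 3298 d
Zone B: v = q/n = 0.02148/0.25 = 0.08592 m/d → t_B = 592/0.08592 = 6890 d
Total t = 3298 + 6890 = 10190 d
   = 10190 / 365 = 27.9 yr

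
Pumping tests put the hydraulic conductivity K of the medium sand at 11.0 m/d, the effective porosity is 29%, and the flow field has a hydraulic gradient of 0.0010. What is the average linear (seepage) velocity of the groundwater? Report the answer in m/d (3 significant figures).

q = Ki = 11.0 × 0.0010 = 0.01100 m/d
Average linear velocity = 0.01100 / 0.29 = 0.03793 m/d

0.0379 m/d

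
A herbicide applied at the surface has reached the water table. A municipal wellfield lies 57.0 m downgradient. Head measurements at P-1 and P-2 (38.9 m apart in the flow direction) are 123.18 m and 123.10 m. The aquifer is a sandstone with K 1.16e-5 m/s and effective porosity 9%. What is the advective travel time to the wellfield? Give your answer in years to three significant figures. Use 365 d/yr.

Hydraulic gradient i = (123.18 − 123.10) / 38.9 = 0.08 / 38.9 = 0.002057
K = 1.16e-5 m/s × 86400 s/d = 1.002 m/d
Darcy flux q = K·i = 1.002 × 0.002057 = 0.002061 m/d
v = Ki/n = 1.002·0.002057/0.09 = 0.02290 m/d
t = L / v = 57.0 / 0.02290 = 2489 d
   = 2489 / 365 = 6.82 yr

6.82 years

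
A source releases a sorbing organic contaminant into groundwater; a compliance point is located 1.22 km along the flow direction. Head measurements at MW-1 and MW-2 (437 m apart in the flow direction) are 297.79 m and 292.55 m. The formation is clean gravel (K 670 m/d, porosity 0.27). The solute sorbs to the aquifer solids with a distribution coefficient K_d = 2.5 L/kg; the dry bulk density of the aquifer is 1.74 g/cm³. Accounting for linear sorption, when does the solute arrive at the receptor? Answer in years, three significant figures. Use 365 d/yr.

Hydraulic gradient i = (297.79 − 292.55) / 437 = 5.24 / 437 = 0.01199
q = Ki = 670 × 0.01199 = 8.034 m/d
v_s = q/n_e = 8.034/0.27 = 29.76 m/d
Retardation R = 1 + ρ_b·K_d/n = 1 + 1.74×2.5/0.27 = 17.11
Contaminant velocity v_c = v/R = 29.76/17.11 = 1.739 m/d
L = 1.22 km = 1220 m
t = L/v_c = 1220/1.739 = 701.6 d
   = 701.6/365 = 1.92 yr

1.92 years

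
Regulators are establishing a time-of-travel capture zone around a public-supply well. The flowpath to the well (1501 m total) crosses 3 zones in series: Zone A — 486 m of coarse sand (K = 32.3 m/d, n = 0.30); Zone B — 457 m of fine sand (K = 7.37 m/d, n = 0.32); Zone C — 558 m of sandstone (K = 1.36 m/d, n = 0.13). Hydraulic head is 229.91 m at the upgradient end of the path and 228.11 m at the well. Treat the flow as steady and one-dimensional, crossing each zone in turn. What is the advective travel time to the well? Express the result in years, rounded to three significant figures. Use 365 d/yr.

270 years

Total head drop ΔH = 229.91 − 228.11 = 1.80 m
Steady 1-D flow in series ⇒ the Darcy flux q is identical in every zone and the zone head losses add (resistances L/K in series).
Σ(L/K) = 486/32.3 + 457/7.37 + 558/1.36 = 15.05 + 62.01 + 410.3 = 487.3 d
q = ΔH / Σ(L/K) = 1.80 / 487.3 = 0.003693 m/d (same in every zone)
Zone A: v = q/n = 0.003693/0.30 = 0.01231 m/d → t_A = 486/0.01231 = 39480 d
Zone B: v = q/n = 0.003693/0.32 = 0.01154 m/d → t_B = 457/0.01154 = 39590 d
Zone C: v = q/n = 0.003693/0.13 = 0.02841 m/d → t_C = 558/0.02841 = 19640 d
Total t = 39480 + 39590 + 19640 = 98710 d
   = 98710 / 365 = 270 yr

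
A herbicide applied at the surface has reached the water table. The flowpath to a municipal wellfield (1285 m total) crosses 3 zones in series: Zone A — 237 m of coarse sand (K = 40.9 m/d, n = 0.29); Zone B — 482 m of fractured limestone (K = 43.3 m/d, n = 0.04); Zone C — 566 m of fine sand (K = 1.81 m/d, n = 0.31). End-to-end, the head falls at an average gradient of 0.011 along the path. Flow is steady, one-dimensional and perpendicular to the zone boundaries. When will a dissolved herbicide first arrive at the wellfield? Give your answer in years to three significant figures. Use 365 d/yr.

Continuity: the same q passes through each zone, so ΔH = q·Σ(L_j/K_j) — the zones act as resistances in series.
Σ(L/K) = 237/40.9 + 482/43.3 + 566/1.81 = 5.795 + 11.13 + 312.7 = 329.6 d
K_eq = L_total / Σ(L/K) = 1285 / 329.6 = 3.898 m/d
q = K_eq · i = 3.898 × 0.011 = 0.04288 m/d (same in every zone)
Zone A: v = q/n = 0.04288/0.29 = 0.1479 m/d → t_A = 237/0.1479 = 1603 d
Zone B: v = q/n = 0.04288/0.04 = 1.072 m/d → t_B = 482/1.072 = 449.6 d
Zone C: v = q/n = 0.04288/0.31 = 0.1383 m/d → t_C = 566/0.1383 = 4092 d
Total t = 1603 + 449.6 + 4092 = 6144 d
   = 6144 / 365 = 16.8 yr

16.8 years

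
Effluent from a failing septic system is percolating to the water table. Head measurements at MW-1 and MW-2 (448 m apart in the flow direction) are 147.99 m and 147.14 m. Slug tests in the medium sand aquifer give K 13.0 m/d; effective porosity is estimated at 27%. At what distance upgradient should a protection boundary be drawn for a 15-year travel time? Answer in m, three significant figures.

500 m

Hydraulic gradient i = (147.99 − 147.14) / 448 = 0.85 / 448 = 0.001897
Specific discharge q = 13.0 × 0.001897 = 0.02467 m/d
v = Ki/n = 13.0·0.001897/0.27 = 0.09135 m/d
T = 15 yr × 365 = 5475 d
L = v × T = 0.09135 × 5475 = 500.2 m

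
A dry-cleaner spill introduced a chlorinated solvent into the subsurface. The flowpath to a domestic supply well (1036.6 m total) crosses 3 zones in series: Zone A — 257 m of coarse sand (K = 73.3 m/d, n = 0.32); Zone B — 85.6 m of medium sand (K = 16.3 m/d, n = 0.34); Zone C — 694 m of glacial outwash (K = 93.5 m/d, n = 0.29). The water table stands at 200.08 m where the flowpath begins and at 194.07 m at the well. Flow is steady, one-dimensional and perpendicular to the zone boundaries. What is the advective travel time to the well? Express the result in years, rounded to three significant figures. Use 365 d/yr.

Total head drop ΔH = 200.08 − 194.07 = 6.01 m
Steady 1-D flow in series ⇒ the Darcy flux q is identical in every zone and the zone head losses add (resistances L/K in series).
Σ(L/K) = 257/73.3 + 85.6/16.3 + 694/93.5 = 3.506 + 5.252 + 7.422 = 16.18 d
q = ΔH / Σ(L/K) = 6.01 / 16.18 = 0.3714 m/d (same in every zone)
Zone A: v = q/n = 0.3714/0.32 = 1.161 m/d → t_A = 257/1.161 = 221.4 d
Zone B: v = q/n = 0.3714/0.34 = 1.092 m/d → t_B = 85.6/1.092 = 78.35 d
Zone C: v = q/n = 0.3714/0.29 = 1.281 m/d → t_C = 694/1.281 = 541.8 d
Total t = 221.4 + 78.35 + 541.8 = 841.6 d
   = 841.6 / 365 = 2.31 yr

2.31 years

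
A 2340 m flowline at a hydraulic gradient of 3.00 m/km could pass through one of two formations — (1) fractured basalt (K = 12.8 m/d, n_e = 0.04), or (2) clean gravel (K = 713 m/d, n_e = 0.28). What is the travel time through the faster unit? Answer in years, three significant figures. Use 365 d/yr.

Unit 1 (fractured basalt): v = 12.8×0.0030/0.04 = 0.9600 m/d, t = 2340/0.9600 = 2438 d
Unit 2 (clean gravel): v = 713×0.0030/0.28 = 7.639 m/d, t = 2340/7.639 = 306.3 d
Faster: 306.3 d / 365 = 0.839 yr

0.839 years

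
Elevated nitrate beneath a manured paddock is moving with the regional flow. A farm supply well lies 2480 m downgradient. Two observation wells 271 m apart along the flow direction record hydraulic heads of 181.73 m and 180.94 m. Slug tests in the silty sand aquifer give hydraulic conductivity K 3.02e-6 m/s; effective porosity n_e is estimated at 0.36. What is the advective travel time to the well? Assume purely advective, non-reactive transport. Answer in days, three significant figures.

Hydraulic gradient i = (181.73 − 180.94) / 271 = 0.79 / 271 = 0.002915
K = 3.02e-6 m/s × 86400 s/d = 0.2609 m/d
Specific discharge q = 0.2609 × 0.002915 = 7.606e-4 m/d
v_s = q/n_e = 7.606e-4/0.36 = 0.002113 m/d
t = L / v = 2480 / 0.002113 = 1.174e6 d

1.17e6 days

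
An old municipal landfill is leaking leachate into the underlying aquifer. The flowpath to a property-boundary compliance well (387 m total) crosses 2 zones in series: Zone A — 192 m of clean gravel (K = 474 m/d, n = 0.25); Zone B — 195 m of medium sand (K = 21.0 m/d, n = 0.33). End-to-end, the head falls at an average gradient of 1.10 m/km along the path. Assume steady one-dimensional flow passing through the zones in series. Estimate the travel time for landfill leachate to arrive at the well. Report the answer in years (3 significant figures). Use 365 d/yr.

7.01 years

Steady 1-D flow in series ⇒ the Darcy flux q is identical in every zone and the zone head losses add (resistances L/K in series).
Σ(L/K) = 192/474 + 195/21.0 = 0.4051 + 9.286 = 9.691 d
K_eq = L_total / Σ(L/K) = 387 / 9.691 = 39.93 m/d
q = K_eq · i = 39.93 × 0.0011 = 0.04393 m/d (same in every zone)
Zone A: v = q/n = 0.04393/0.25 = 0.1757 m/d → t_A = 192/0.1757 = 1093 d
Zone B: v = q/n = 0.04393/0.33 = 0.1331 m/d → t_B = 195/0.1331 = 1465 d
Total t = 1093 + 1465 = 2558 d
   = 2558 / 365 = 7.01 yr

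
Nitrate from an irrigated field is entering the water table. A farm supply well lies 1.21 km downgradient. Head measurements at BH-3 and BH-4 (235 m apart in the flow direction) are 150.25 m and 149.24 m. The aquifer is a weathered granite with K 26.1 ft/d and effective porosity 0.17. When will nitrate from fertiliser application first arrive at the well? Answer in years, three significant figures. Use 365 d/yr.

Hydraulic gradient i = (150.25 − 149.24) / 235 = 1.01 / 235 = 0.004298
K = 26.1 ft/d × 0.3048 = 7.955 m/d
Darcy flux q = K·i = 7.955 × 0.004298 = 0.03419 m/d
Average linear velocity = 0.03419 / 0.17 = 0.2011 m/d
L = 1.21 km = 1210 m
t = L / v = 1210 / 0.2011 = 6016 d
   = 6016 / 365 = 16.5 yr

16.5 years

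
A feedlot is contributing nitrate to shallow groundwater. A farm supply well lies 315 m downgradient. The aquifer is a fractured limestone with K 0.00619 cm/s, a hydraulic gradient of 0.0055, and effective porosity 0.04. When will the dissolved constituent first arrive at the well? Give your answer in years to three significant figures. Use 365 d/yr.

K = 0.00619 cm/s × 864 = 5.348 m/d
Specific discharge q = 5.348 × 0.0055 = 0.02941 m/d
v = Ki/n = 5.348·0.0055/0.04 = 0.7354 m/d
t = L / v = 315 / 0.7354 = 428.4 d
   = 428.4 / 365 = 1.17 yr

1.17 years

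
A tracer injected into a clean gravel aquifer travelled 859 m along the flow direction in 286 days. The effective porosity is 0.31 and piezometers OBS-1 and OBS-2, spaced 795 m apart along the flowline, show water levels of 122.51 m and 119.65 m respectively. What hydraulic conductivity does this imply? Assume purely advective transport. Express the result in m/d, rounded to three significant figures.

Hydraulic gradient i = (122.51 − 119.65) / 795 = 2.86 / 795 = 0.003597
v = L / t = 859 / 286 = 3.003 m/d
K = v · n / i = 3.003 × 0.31 / 0.003597 = 259 m/d

259 m/d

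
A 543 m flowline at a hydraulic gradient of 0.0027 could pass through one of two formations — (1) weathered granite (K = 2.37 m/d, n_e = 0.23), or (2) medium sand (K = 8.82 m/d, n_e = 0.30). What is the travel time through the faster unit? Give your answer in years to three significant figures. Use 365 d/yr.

Unit 1 (weathered granite): v = 2.37×0.0027/0.23 = 0.02782 m/d, t = 543/0.02782 = 19520 d
Unit 2 (medium sand): v = 8.82×0.0027/0.30 = 0.07938 m/d, t = 543/0.07938 = 6841 d
Faster: 6841 d / 365 = 18.7 yr

18.7 years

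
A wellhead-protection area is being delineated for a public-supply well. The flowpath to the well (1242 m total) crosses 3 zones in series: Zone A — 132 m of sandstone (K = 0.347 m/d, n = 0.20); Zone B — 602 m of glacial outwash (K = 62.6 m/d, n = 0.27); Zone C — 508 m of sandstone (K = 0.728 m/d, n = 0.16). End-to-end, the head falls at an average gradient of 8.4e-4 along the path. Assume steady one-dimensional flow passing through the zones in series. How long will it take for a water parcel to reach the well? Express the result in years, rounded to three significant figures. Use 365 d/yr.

For zones in series the flux q is common to all zones; the equivalent conductivity is the harmonic (thickness-weighted) mean, K_eq = L_total / Σ(L_j/K_j).
Σ(L/K) = 132/0.347 + 602/62.6 + 508/0.728 = 380.4 + 9.617 + 697.8 = 1088 d
K_eq = L_total / Σ(L/K) = 1242 / 1088 = 1.142 m/d
q = K_eq · i = 1.142 × 8.4e-4 = 9.591e-4 m/d (same in every zone)
Zone A: v = q/n = 9.591e-4/0.20 = 0.004795 m/d → t_A = 132/0.004795 = 27530 d
Zone B: v = q/n = 9.591e-4/0.27 = 0.003552 m/d → t_B = 602/0.003552 = 169500 d
Zone C: v = q/n = 9.591e-4/0.16 = 0.005994 m/d → t_C = 508/0.005994 = 84750 d
Total t = 27530 + 169500 + 84750 = 281800 d
   = 281800 / 365 = 772 yr

772 years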